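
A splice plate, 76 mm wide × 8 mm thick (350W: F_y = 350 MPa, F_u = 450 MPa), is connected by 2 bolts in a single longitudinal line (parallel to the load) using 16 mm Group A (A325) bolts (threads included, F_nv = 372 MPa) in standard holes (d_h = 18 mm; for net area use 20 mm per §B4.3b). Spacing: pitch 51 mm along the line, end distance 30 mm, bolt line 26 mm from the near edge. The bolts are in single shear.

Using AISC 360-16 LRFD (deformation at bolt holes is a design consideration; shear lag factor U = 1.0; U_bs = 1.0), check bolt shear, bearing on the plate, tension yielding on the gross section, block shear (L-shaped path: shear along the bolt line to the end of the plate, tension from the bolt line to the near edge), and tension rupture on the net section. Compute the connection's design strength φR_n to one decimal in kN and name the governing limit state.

Bolt shear: A_b = π(16)²/4 = 201.06 mm². φR_n = 0.75 × 372 × 201.06 × 2 × 1 = 112.2 kN.
Bearing (8 mm plate, F_u = 450 MPa): end bolts L_c = 30 − 18/2 = 21, R_n = min(1.2×21×8×450, 2.4×16×8×450) = 90.72 kN/bolt; interior L_c = 51 − 18 = 33, R_n = 138.24 kN/bolt. φR_n = 0.75 × (1×90.72 + 1×138.24) = 171.7 kN.
Tension yield (gross): A_g = 76×8 = 608 mm². φR_n = 0.90 × 350 × 608 = 191.5 kN.
Block shear: shear path 1×[30+1×51] = 1×81 mm, A_gv = 648, A_nv = 1×(81 − 1.5×20)×8 = 408 mm²; tension to near edge: (26 − 0.5×20)×8 = 128 mm². R_n = min(0.6×450×408, 0.6×350×648) + 1.0×450×128 = min(110.16, 136.08) + 57.6 = 167.76 kN. φR_n = 0.75 × 167.76 = 125.8 kN.
Tension rupture (net): A_n = (76 − 1×20)×8 = 448 mm² (U = 1.0, A_e = A_n). φR_n = 0.75 × 450 × 448 = 151.2 kN.
Governing: min(112.2, 171.7, 191.5, 125.8, 151.2) = 112.2 kN → bolt shear.

112.2 kN (bolt shear governs)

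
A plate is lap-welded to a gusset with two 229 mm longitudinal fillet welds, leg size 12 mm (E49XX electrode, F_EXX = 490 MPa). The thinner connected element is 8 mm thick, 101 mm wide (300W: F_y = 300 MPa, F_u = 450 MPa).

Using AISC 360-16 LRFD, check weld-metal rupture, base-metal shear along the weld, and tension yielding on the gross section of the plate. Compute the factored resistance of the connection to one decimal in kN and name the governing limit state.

218.2 kN (gross-section yield governs)

Weld metal: throat = 0.707×12 = 8.484 mm, L = 2×229 = 458 mm. φR_n = 0.75 × 0.6 × 490 × 8.484 × 458 = 856.8 kN.
Base metal shear (8 mm plate): yield φR_n = 1.0×0.6×300×8×458 = 659.5 kN; rupture φR_n = 0.75×0.6×450×8×458 = 742.0 kN; take 659.5 kN (yield).
Tension yield (gross): A_g = 101×8 = 808 mm². φR_n = 0.90 × 300 × 808 = 218.2 kN.
Governing: min(856.8, 659.5, 218.2) = 218.2 kN → gross-section yield.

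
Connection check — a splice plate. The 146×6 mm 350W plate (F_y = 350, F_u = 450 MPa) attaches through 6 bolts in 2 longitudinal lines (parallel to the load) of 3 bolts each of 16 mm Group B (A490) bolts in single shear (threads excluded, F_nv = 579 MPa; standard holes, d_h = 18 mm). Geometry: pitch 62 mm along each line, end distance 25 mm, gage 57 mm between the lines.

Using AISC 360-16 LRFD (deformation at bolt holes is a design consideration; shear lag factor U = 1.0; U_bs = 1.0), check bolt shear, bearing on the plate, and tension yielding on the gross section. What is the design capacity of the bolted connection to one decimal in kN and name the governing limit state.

275.9 kN (gross-section yield governs)

Bolt shear: A_b = π(16)²/4 = 201.06 mm². φR_n = 0.75 × 579 × 201.06 × 6 × 1 = 523.9 kN.
Bearing (6 mm plate, F_u = 450 MPa): end bolts L_c = 25 − 18/2 = 16, R_n = min(1.2×16×6×450, 2.4×16×6×450) = 51.84 kN/bolt; interior L_c = 62 − 18 = 44, R_n = 103.68 kN/bolt. φR_n = 0.75 × (2×51.84 + 4×103.68) = 388.8 kN.
Tension yield (gross): A_g = 146×6 = 876 mm². φR_n = 0.90 × 350 × 876 = 275.9 kN.
Governing: min(523.9, 388.8, 275.9) = 275.9 kN → gross-section yield.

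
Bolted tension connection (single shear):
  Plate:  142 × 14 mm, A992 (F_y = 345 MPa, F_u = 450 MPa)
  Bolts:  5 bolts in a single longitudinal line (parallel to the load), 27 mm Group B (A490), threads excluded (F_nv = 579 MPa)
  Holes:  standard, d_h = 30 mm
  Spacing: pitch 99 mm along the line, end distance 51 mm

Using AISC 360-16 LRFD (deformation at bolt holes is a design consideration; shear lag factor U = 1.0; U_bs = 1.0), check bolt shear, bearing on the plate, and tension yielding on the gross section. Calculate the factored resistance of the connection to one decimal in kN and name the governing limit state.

Bolt shear: A_b = π(27)²/4 = 572.56 mm². φR_n = 0.75 × 579 × 572.56 × 5 × 1 = 1243.2 kN.
Bearing (14 mm plate, F_u = 450 MPa): end bolts L_c = 51 − 30/2 = 36, R_n = min(1.2×36×14×450, 2.4×27×14×450) = 272.16 kN/bolt; interior L_c = 99 − 30 = 69, R_n = 408.24 kN/bolt. φR_n = 0.75 × (1×272.16 + 4×408.24) = 1428.8 kN.
Tension yield (gross): A_g = 142×14 = 1988 mm². φR_n = 0.90 × 345 × 1988 = 617.3 kN.
Governing: min(1243.2, 1428.8, 617.3) = 617.3 kN → gross-section yield.

617.3 kN (gross-section yield governs)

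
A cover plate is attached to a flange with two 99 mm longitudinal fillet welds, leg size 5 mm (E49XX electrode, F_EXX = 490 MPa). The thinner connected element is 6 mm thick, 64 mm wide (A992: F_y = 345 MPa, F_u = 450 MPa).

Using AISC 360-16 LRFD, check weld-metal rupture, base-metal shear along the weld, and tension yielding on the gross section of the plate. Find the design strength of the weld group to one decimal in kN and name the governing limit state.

119.2 kN (gross-section yield governs)

Weld metal: throat = 0.707×5 = 3.535 mm, L = 2×99 = 198 mm. φR_n = 0.75 × 0.6 × 490 × 3.535 × 198 = 154.3 kN.
Base metal shear (6 mm plate): yield φR_n = 1.0×0.6×345×6×198 = 245.9 kN; rupture φR_n = 0.75×0.6×450×6×198 = 240.6 kN; take 240.6 kN (rupture).
Tension yield (gross): A_g = 64×6 = 384 mm². φR_n = 0.90 × 345 × 384 = 119.2 kN.
Governing: min(154.3, 240.6, 119.2) = 119.2 kN → gross-section yield.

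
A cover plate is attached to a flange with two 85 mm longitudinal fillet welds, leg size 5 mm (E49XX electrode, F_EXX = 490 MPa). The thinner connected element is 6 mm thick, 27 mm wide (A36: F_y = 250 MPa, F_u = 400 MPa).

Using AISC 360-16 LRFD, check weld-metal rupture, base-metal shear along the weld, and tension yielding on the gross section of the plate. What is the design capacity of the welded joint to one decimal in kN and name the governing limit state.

Weld metal: throat = 0.707×5 = 3.535 mm, L = 2×85 = 170 mm. φR_n = 0.75 × 0.6 × 490 × 3.535 × 170 = 132.5 kN.
Base metal shear (6 mm plate): yield φR_n = 1.0×0.6×250×6×170 = 153.0 kN; rupture φR_n = 0.75×0.6×400×6×170 = 183.6 kN; take 153.0 kN (yield).
Tension yield (gross): A_g = 27×6 = 162 mm². φR_n = 0.90 × 250 × 162 = 36.5 kN.
Governing: min(132.5, 153.0, 36.5) = 36.5 kN → gross-section yield.

36.5 kN (gross-section yield governs)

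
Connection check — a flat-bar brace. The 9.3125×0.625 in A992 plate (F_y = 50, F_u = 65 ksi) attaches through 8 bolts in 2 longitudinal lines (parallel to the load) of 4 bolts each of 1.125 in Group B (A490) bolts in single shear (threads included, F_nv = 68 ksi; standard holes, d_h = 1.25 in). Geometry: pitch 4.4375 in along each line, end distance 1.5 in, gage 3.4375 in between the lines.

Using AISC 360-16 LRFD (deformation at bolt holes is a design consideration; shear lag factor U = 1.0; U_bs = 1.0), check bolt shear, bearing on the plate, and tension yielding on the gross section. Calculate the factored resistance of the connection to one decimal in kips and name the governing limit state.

Bolt shear: A_b = π(1.125)²/4 = 0.99402 in². φR_n = 0.75 × 68 × 0.99402 × 8 × 1 = 405.6 kips.
Bearing (0.625 in plate, F_u = 65 ksi): end bolts L_c = 1.5 − 1.25/2 = 0.875, R_n = min(1.2×0.875×0.625×65, 2.4×1.125×0.625×65) = 42.656 kips/bolt; interior L_c = 4.4375 − 1.25 = 3.1875, R_n = 109.69 kips/bolt. φR_n = 0.75 × (2×42.656 + 6×109.69) = 557.6 kips.
Tension yield (gross): A_g = 9.3125×0.625 = 5.8203 in². φR_n = 0.90 × 50 × 5.8203 = 261.9 kips.
Governing: min(405.6, 557.6, 261.9) = 261.9 kips → gross-section yield.

261.9 kips (gross-section yield governs)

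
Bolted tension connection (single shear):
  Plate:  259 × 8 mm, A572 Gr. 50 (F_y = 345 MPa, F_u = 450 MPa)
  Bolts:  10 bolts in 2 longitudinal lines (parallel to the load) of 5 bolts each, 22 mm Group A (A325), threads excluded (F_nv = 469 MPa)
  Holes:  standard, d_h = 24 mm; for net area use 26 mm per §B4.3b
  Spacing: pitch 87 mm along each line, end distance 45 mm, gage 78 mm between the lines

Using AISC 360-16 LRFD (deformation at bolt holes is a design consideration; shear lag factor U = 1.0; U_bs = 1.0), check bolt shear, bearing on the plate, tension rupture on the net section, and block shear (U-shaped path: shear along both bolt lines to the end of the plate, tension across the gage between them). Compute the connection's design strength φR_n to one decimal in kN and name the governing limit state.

558.9 kN (net-section rupture governs)

Bolt shear: A_b = π(22)²/4 = 380.13 mm². φR_n = 0.75 × 469 × 380.13 × 10 × 1 = 1337.1 kN.
Bearing (8 mm plate, F_u = 450 MPa): end bolts L_c = 45 − 24/2 = 33, R_n = min(1.2×33×8×450, 2.4×22×8×450) = 142.56 kN/bolt; interior L_c = 87 − 24 = 63, R_n = 190.08 kN/bolt. φR_n = 0.75 × (2×142.56 + 8×190.08) = 1354.3 kN.
Tension rupture (net): A_n = (259 − 2×26)×8 = 1656 mm² (U = 1.0, A_e = A_n). φR_n = 0.75 × 450 × 1656 = 558.9 kN.
Block shear: shear path 2×[45+4×87] = 2×393 mm, A_gv = 6288, A_nv = 2×(393 − 4.5×26)×8 = 4416 mm²; tension across gage: (78 − 1×26)×8 = 416 mm². R_n = min(0.6×450×4416, 0.6×345×6288) + 1.0×450×416 = min(1192.3, 1301.6) + 187.2 = 1379.5 kN. φR_n = 0.75 × 1379.5 = 1034.6 kN.
Governing: min(1337.1, 1354.3, 558.9, 1034.6) = 558.9 kN → net-section rupture.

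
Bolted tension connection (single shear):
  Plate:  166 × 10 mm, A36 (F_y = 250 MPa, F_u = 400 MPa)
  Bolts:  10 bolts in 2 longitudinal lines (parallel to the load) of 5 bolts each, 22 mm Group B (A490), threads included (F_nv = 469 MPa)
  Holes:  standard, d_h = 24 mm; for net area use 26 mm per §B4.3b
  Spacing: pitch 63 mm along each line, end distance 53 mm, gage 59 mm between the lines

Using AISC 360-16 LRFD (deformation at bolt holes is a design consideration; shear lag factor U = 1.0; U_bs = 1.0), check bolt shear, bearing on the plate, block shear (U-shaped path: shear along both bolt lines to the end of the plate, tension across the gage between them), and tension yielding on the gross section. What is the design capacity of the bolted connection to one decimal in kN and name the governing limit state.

Bolt shear: A_b = π(22)²/4 = 380.13 mm². φR_n = 0.75 × 469 × 380.13 × 10 × 1 = 1337.1 kN.
Bearing (10 mm plate, F_u = 400 MPa): end bolts L_c = 53 − 24/2 = 41, R_n = min(1.2×41×10×400, 2.4×22×10×400) = 196.8 kN/bolt; interior L_c = 63 − 24 = 39, R_n = 187.2 kN/bolt. φR_n = 0.75 × (2×196.8 + 8×187.2) = 1418.4 kN.
Block shear: shear path 2×[53+4×63] = 2×305 mm, A_gv = 6100, A_nv = 2×(305 − 4.5×26)×10 = 3760 mm²; tension across gage: (59 − 1×26)×10 = 330 mm². R_n = min(0.6×400×3760, 0.6×250×6100) + 1.0×400×330 = min(902.4, 915) + 132 = 1034.4 kN. φR_n = 0.75 × 1034.4 = 775.8 kN.
Tension yield (gross): A_g = 166×10 = 1660 mm². φR_n = 0.90 × 250 × 1660 = 373.5 kN.
Governing: min(1337.1, 1418.4, 775.8, 373.5) = 373.5 kN → gross-section yield.

373.5 kN (gross-section yield governs)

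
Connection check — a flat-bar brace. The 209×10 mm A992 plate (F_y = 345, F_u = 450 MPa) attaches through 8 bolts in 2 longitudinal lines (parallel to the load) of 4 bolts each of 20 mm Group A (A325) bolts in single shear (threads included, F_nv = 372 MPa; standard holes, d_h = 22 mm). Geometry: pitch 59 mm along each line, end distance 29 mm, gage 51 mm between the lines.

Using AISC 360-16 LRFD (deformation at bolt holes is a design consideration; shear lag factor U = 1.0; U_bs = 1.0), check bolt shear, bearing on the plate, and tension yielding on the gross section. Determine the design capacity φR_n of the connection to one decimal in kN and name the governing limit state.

Bolt shear: A_b = π(20)²/4 = 314.16 mm². φR_n = 0.75 × 372 × 314.16 × 8 × 1 = 701.2 kN.
Bearing (10 mm plate, F_u = 450 MPa): end bolts L_c = 29 − 22/2 = 18, R_n = min(1.2×18×10×450, 2.4×20×10×450) = 97.2 kN/bolt; interior L_c = 59 − 22 = 37, R_n = 199.8 kN/bolt. φR_n = 0.75 × (2×97.2 + 6×199.8) = 1044.9 kN.
Tension yield (gross): A_g = 209×10 = 2090 mm². φR_n = 0.90 × 345 × 2090 = 648.9 kN.
Governing: min(701.2, 1044.9, 648.9) = 648.9 kN → gross-section yield.

648.9 kN (gross-section yield governs)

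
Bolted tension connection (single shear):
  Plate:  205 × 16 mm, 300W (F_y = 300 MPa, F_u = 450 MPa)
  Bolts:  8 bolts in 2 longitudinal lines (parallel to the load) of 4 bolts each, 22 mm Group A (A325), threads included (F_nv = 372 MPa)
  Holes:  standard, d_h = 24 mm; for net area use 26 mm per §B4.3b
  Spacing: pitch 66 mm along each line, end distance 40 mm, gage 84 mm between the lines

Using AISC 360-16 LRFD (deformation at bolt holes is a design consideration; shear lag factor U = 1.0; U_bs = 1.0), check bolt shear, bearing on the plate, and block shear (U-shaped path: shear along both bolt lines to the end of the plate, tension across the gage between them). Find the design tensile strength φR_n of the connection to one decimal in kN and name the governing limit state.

848.5 kN (bolt shear governs)

Bolt shear: A_b = π(22)²/4 = 380.13 mm². φR_n = 0.75 × 372 × 380.13 × 8 × 1 = 848.5 kN.
Bearing (16 mm plate, F_u = 450 MPa): end bolts L_c = 40 − 24/2 = 28, R_n = min(1.2×28×16×450, 2.4×22×16×450) = 241.92 kN/bolt; interior L_c = 66 − 24 = 42, R_n = 362.88 kN/bolt. φR_n = 0.75 × (2×241.92 + 6×362.88) = 1995.8 kN.
Block shear: shear path 2×[40+3×66] = 2×238 mm, A_gv = 7616, A_nv = 2×(238 − 3.5×26)×16 = 4704 mm²; tension across gage: (84 − 1×26)×16 = 928 mm². R_n = min(0.6×450×4704, 0.6×300×7616) + 1.0×450×928 = min(1270.1, 1370.9) + 417.6 = 1687.7 kN. φR_n = 0.75 × 1687.7 = 1265.8 kN.
Governing: min(848.5, 1995.8, 1265.8) = 848.5 kN → bolt shear.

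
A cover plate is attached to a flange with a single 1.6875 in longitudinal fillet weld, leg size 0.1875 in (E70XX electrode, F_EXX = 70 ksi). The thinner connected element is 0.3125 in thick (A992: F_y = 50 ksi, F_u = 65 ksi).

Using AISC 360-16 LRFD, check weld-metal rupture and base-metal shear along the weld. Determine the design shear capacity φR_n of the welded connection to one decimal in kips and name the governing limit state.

Weld metal: throat = 0.707×0.1875 = 0.13256 in, L = 1.6875 in. φR_n = 0.75 × 0.6 × 70 × 0.13256 × 1.6875 = 7.0 kips.
Base metal shear (0.3125 in plate): yield φR_n = 1.0×0.6×50×0.3125×1.6875 = 15.8 kips; rupture φR_n = 0.75×0.6×65×0.3125×1.6875 = 15.4 kips; take 15.4 kips (rupture).
Governing: min(7.0, 15.4) = 7.0 kips → weld metal.

7.0 kips (weld metal governs)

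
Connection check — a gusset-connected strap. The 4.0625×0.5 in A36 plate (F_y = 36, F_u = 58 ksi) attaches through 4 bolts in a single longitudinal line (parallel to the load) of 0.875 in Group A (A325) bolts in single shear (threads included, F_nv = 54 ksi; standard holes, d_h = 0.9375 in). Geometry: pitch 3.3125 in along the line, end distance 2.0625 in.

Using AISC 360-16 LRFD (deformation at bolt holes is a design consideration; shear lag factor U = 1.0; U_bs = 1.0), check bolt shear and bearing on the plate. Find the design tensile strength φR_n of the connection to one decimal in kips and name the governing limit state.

97.4 kips (bolt shear governs)

Bolt shear: A_b = π(0.875)²/4 = 0.60132 in². φR_n = 0.75 × 54 × 0.60132 × 4 × 1 = 97.4 kips.
Bearing (0.5 in plate, F_u = 58 ksi): end bolts L_c = 2.0625 − 0.9375/2 = 1.59375, R_n = min(1.2×1.59375×0.5×58, 2.4×0.875×0.5×58) = 55.463 kips/bolt; interior L_c = 3.3125 − 0.9375 = 2.375, R_n = 60.9 kips/bolt. φR_n = 0.75 × (1×55.463 + 3×60.9) = 178.6 kips.
Governing: min(97.4, 178.6) = 97.4 kips → bolt shear.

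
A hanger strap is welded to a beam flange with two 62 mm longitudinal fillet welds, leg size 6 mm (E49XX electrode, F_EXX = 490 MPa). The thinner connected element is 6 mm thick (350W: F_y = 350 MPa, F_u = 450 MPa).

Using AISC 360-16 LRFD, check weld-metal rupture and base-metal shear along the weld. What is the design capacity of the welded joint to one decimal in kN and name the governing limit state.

Weld metal: throat = 0.707×6 = 4.242 mm, L = 2×62 = 124 mm. φR_n = 0.75 × 0.6 × 490 × 4.242 × 124 = 116.0 kN.
Base metal shear (6 mm plate): yield φR_n = 1.0×0.6×350×6×124 = 156.2 kN; rupture φR_n = 0.75×0.6×450×6×124 = 150.7 kN; take 150.7 kN (rupture).
Governing: min(116.0, 150.7) = 116.0 kN → weld metal.

116.0 kN (weld metal governs)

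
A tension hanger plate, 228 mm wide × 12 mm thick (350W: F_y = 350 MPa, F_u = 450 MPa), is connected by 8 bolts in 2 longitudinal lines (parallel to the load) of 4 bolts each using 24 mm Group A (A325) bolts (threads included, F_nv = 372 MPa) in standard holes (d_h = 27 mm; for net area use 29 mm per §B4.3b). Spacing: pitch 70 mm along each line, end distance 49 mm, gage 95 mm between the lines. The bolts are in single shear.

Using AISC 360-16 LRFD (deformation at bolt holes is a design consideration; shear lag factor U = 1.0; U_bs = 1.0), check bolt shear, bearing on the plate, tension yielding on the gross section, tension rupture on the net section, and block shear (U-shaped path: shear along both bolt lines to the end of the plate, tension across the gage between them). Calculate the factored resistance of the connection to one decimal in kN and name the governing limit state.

688.5 kN (net-section rupture governs)

Bolt shear: A_b = π(24)²/4 = 452.39 mm². φR_n = 0.75 × 372 × 452.39 × 8 × 1 = 1009.7 kN.
Bearing (12 mm plate, F_u = 450 MPa): end bolts L_c = 49 − 27/2 = 35.5, R_n = min(1.2×35.5×12×450, 2.4×24×12×450) = 230.04 kN/bolt; interior L_c = 70 − 27 = 43, R_n = 278.64 kN/bolt. φR_n = 0.75 × (2×230.04 + 6×278.64) = 1598.9 kN.
Tension yield (gross): A_g = 228×12 = 2736 mm². φR_n = 0.90 × 350 × 2736 = 861.8 kN.
Tension rupture (net): A_n = (228 − 2×29)×12 = 2040 mm² (U = 1.0, A_e = A_n). φR_n = 0.75 × 450 × 2040 = 688.5 kN.
Block shear: shear path 2×[49+3×70] = 2×259 mm, A_gv = 6216, A_nv = 2×(259 − 3.5×29)×12 = 3780 mm²; tension across gage: (95 − 1×29)×12 = 792 mm². R_n = min(0.6×450×3780, 0.6×350×6216) + 1.0×450×792 = min(1020.6, 1305.4) + 356.4 = 1377 kN. φR_n = 0.75 × 1377 = 1032.8 kN.
Governing: min(1009.7, 1598.9, 861.8, 688.5, 1032.8) = 688.5 kN → net-section rupture.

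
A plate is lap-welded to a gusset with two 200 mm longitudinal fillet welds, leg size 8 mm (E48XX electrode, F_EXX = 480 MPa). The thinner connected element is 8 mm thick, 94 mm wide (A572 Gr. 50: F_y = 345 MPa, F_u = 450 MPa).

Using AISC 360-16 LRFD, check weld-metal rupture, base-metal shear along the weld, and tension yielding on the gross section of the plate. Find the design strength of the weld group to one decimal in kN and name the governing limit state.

Weld metal: throat = 0.707×8 = 5.656 mm, L = 2×200 = 400 mm. φR_n = 0.75 × 0.6 × 480 × 5.656 × 400 = 488.7 kN.
Base metal shear (8 mm plate): yield φR_n = 1.0×0.6×345×8×400 = 662.4 kN; rupture φR_n = 0.75×0.6×450×8×400 = 648.0 kN; take 648.0 kN (rupture).
Tension yield (gross): A_g = 94×8 = 752 mm². φR_n = 0.90 × 345 × 752 = 233.5 kN.
Governing: min(488.7, 648.0, 233.5) = 233.5 kN → gross-section yield.

233.5 kN (gross-section yield governs)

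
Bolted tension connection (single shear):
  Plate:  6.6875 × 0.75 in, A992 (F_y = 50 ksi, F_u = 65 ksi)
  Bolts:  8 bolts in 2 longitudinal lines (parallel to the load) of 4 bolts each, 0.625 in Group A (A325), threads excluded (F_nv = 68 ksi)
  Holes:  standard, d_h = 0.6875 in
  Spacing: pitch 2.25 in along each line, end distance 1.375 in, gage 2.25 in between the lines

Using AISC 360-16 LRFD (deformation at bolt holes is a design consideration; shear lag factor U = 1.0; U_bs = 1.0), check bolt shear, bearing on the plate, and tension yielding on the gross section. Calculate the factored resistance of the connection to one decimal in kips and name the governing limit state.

125.2 kips (bolt shear governs)

Bolt shear: A_b = π(0.625)²/4 = 0.3068 in². φR_n = 0.75 × 68 × 0.3068 × 8 × 1 = 125.2 kips.
Bearing (0.75 in plate, F_u = 65 ksi): end bolts L_c = 1.375 − 0.6875/2 = 1.03125, R_n = min(1.2×1.03125×0.75×65, 2.4×0.625×0.75×65) = 60.328 kips/bolt; interior L_c = 2.25 − 0.6875 = 1.5625, R_n = 73.125 kips/bolt. φR_n = 0.75 × (2×60.328 + 6×73.125) = 419.6 kips.
Tension yield (gross): A_g = 6.6875×0.75 = 5.0156 in². φR_n = 0.90 × 50 × 5.0156 = 225.7 kips.
Governing: min(125.2, 419.6, 225.7) = 125.2 kips → bolt shear.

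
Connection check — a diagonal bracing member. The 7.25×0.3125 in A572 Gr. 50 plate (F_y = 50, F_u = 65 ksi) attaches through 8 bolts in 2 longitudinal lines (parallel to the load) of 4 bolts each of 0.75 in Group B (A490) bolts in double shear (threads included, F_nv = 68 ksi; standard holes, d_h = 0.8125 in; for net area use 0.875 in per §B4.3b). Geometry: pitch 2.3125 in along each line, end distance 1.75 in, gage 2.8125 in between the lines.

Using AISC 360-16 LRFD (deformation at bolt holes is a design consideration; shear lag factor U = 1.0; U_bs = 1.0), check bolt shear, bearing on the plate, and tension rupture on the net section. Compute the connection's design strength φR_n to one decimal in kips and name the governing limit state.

Bolt shear: A_b = π(0.75)²/4 = 0.44179 in². φR_n = 0.75 × 68 × 0.44179 × 8 × 2 = 360.5 kips.
Bearing (0.3125 in plate, F_u = 65 ksi): end bolts L_c = 1.75 − 0.8125/2 = 1.34375, R_n = min(1.2×1.34375×0.3125×65, 2.4×0.75×0.3125×65) = 32.754 kips/bolt; interior L_c = 2.3125 − 0.8125 = 1.5, R_n = 36.563 kips/bolt. φR_n = 0.75 × (2×32.754 + 6×36.563) = 213.7 kips.
Tension rupture (net): A_n = (7.25 − 2×0.875)×0.3125 = 1.7188 in² (U = 1.0, A_e = A_n). φR_n = 0.75 × 65 × 1.7188 = 83.8 kips.
Governing: min(360.5, 213.7, 83.8) = 83.8 kips → net-section rupture.

83.8 kips (net-section rupture governs)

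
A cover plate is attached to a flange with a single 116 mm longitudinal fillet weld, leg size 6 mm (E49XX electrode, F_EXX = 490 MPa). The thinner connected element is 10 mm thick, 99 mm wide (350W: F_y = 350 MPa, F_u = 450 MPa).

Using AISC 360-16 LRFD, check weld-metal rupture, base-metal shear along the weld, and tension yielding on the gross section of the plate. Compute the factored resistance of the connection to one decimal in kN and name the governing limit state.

108.5 kN (weld metal governs)

Weld metal: throat = 0.707×6 = 4.242 mm, L = 116 mm. φR_n = 0.75 × 0.6 × 490 × 4.242 × 116 = 108.5 kN.
Base metal shear (10 mm plate): yield φR_n = 1.0×0.6×350×10×116 = 243.6 kN; rupture φR_n = 0.75×0.6×450×10×116 = 234.9 kN; take 234.9 kN (rupture).
Tension yield (gross): A_g = 99×10 = 990 mm². φR_n = 0.90 × 350 × 990 = 311.9 kN.
Governing: min(108.5, 234.9, 311.9) = 108.5 kN → weld metal.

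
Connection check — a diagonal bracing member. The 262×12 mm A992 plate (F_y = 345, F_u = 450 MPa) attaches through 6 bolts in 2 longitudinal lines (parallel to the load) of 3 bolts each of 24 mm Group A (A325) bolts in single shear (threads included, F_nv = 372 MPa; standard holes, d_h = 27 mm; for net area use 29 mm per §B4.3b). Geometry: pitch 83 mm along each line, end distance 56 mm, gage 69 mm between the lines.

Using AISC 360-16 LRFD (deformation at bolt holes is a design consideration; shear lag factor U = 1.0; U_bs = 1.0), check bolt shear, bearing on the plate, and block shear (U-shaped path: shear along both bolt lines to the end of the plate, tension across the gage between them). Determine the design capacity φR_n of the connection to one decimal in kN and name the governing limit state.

757.3 kN (bolt shear governs)

Bolt shear: A_b = π(24)²/4 = 452.39 mm². φR_n = 0.75 × 372 × 452.39 × 6 × 1 = 757.3 kN.
Bearing (12 mm plate, F_u = 450 MPa): end bolts L_c = 56 − 27/2 = 42.5, R_n = min(1.2×42.5×12×450, 2.4×24×12×450) = 275.4 kN/bolt; interior L_c = 83 − 27 = 56, R_n = 311.04 kN/bolt. φR_n = 0.75 × (2×275.4 + 4×311.04) = 1346.2 kN.
Block shear: shear path 2×[56+2×83] = 2×222 mm, A_gv = 5328, A_nv = 2×(222 − 2.5×29)×12 = 3588 mm²; tension across gage: (69 − 1×29)×12 = 480 mm². R_n = min(0.6×450×3588, 0.6×345×5328) + 1.0×450×480 = min(968.76, 1102.9) + 216 = 1184.8 kN. φR_n = 0.75 × 1184.8 = 888.6 kN.
Governing: min(757.3, 1346.2, 888.6) = 757.3 kN → bolt shear.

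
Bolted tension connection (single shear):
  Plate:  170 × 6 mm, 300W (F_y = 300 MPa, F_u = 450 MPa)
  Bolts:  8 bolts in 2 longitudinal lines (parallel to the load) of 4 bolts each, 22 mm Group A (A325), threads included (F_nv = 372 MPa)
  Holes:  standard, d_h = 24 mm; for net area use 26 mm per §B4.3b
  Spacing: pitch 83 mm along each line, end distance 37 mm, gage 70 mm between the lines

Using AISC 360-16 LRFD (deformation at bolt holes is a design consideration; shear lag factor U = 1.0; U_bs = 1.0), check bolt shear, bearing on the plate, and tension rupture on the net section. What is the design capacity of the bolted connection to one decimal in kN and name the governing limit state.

Bolt shear: A_b = π(22)²/4 = 380.13 mm². φR_n = 0.75 × 372 × 380.13 × 8 × 1 = 848.5 kN.
Bearing (6 mm plate, F_u = 450 MPa): end bolts L_c = 37 − 24/2 = 25, R_n = min(1.2×25×6×450, 2.4×22×6×450) = 81 kN/bolt; interior L_c = 83 − 24 = 59, R_n = 142.56 kN/bolt. φR_n = 0.75 × (2×81 + 6×142.56) = 763.0 kN.
Tension rupture (net): A_n = (170 − 2×26)×6 = 708 mm² (U = 1.0, A_e = A_n). φR_n = 0.75 × 450 × 708 = 239.0 kN.
Governing: min(848.5, 763.0, 239.0) = 239.0 kN → net-section rupture.

239.0 kN (net-section rupture governs)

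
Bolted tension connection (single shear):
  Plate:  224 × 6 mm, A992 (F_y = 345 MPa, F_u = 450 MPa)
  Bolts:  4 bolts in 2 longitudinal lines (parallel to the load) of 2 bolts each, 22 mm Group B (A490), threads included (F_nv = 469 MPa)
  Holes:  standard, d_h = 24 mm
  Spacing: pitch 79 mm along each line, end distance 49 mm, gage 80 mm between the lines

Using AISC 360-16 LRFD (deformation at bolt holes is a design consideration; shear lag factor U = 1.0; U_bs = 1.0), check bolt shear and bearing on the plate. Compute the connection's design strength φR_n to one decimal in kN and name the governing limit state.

393.7 kN (bearing governs)

Bolt shear: A_b = π(22)²/4 = 380.13 mm². φR_n = 0.75 × 469 × 380.13 × 4 × 1 = 534.8 kN.
Bearing (6 mm plate, F_u = 450 MPa): end bolts L_c = 49 − 24/2 = 37, R_n = min(1.2×37×6×450, 2.4×22×6×450) = 119.88 kN/bolt; interior L_c = 79 − 24 = 55, R_n = 142.56 kN/bolt. φR_n = 0.75 × (2×119.88 + 2×142.56) = 393.7 kN.
Governing: min(534.8, 393.7) = 393.7 kN → bearing.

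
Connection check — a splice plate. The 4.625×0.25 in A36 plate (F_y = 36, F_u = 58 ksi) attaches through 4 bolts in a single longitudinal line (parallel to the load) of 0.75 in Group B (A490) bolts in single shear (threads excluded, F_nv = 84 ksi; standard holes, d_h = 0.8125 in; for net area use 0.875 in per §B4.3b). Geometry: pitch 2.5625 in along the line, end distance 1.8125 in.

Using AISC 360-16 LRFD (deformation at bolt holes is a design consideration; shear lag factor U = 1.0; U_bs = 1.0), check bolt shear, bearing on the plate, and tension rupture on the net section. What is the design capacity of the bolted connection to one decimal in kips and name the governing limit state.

Bolt shear: A_b = π(0.75)²/4 = 0.44179 in². φR_n = 0.75 × 84 × 0.44179 × 4 × 1 = 111.3 kips.
Bearing (0.25 in plate, F_u = 58 ksi): end bolts L_c = 1.8125 − 0.8125/2 = 1.40625, R_n = min(1.2×1.40625×0.25×58, 2.4×0.75×0.25×58) = 24.469 kips/bolt; interior L_c = 2.5625 − 0.8125 = 1.75, R_n = 26.1 kips/bolt. φR_n = 0.75 × (1×24.469 + 3×26.1) = 77.1 kips.
Tension rupture (net): A_n = (4.625 − 1×0.875)×0.25 = 0.9375 in² (U = 1.0, A_e = A_n). φR_n = 0.75 × 58 × 0.9375 = 40.8 kips.
Governing: min(111.3, 77.1, 40.8) = 40.8 kips → net-section rupture.

40.8 kips (net-section rupture governs)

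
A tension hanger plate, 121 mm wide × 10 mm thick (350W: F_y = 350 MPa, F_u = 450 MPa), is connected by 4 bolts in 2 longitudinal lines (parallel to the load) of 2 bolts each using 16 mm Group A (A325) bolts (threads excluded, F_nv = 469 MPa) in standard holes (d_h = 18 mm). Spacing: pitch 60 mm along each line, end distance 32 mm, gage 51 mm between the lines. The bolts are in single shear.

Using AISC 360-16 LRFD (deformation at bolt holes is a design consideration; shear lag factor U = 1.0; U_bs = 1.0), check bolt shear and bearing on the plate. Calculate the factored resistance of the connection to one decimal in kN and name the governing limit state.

Bolt shear: A_b = π(16)²/4 = 201.06 mm². φR_n = 0.75 × 469 × 201.06 × 4 × 1 = 282.9 kN.
Bearing (10 mm plate, F_u = 450 MPa): end bolts L_c = 32 − 18/2 = 23, R_n = min(1.2×23×10×450, 2.4×16×10×450) = 124.2 kN/bolt; interior L_c = 60 − 18 = 42, R_n = 172.8 kN/bolt. φR_n = 0.75 × (2×124.2 + 2×172.8) = 445.5 kN.
Governing: min(282.9, 445.5) = 282.9 kN → bolt shear.

282.9 kN (bolt shear governs)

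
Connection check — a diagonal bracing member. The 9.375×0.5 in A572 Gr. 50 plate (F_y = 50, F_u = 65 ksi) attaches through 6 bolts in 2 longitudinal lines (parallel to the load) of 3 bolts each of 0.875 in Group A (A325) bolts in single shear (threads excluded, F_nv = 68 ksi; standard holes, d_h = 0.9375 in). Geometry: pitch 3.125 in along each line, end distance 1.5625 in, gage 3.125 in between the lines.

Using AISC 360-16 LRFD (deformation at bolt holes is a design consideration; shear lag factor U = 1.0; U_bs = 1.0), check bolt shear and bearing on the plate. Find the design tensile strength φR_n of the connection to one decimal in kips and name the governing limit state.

184.0 kips (bolt shear governs)

Bolt shear: A_b = π(0.875)²/4 = 0.60132 in². φR_n = 0.75 × 68 × 0.60132 × 6 × 1 = 184.0 kips.
Bearing (0.5 in plate, F_u = 65 ksi): end bolts L_c = 1.5625 − 0.9375/2 = 1.09375, R_n = min(1.2×1.09375×0.5×65, 2.4×0.875×0.5×65) = 42.656 kips/bolt; interior L_c = 3.125 − 0.9375 = 2.1875, R_n = 68.25 kips/bolt. φR_n = 0.75 × (2×42.656 + 4×68.25) = 268.7 kips.
Governing: min(184.0, 268.7) = 184.0 kips → bolt shear.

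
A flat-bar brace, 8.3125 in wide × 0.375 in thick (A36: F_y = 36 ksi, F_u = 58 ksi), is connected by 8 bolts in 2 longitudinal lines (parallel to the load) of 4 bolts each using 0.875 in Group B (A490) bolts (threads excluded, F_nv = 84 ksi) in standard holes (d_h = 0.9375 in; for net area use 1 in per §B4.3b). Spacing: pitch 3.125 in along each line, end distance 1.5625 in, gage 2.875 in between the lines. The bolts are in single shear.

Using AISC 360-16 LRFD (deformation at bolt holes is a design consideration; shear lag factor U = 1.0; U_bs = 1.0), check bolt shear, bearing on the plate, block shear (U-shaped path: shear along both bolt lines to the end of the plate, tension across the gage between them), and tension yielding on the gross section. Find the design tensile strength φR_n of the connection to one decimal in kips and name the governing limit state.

101.0 kips (gross-section yield governs)

Bolt shear: A_b = π(0.875)²/4 = 0.60132 in². φR_n = 0.75 × 84 × 0.60132 × 8 × 1 = 303.1 kips.
Bearing (0.375 in plate, F_u = 58 ksi): end bolts L_c = 1.5625 − 0.9375/2 = 1.09375, R_n = min(1.2×1.09375×0.375×58, 2.4×0.875×0.375×58) = 28.547 kips/bolt; interior L_c = 3.125 − 0.9375 = 2.1875, R_n = 45.675 kips/bolt. φR_n = 0.75 × (2×28.547 + 6×45.675) = 248.4 kips.
Block shear: shear path 2×[1.5625+3×3.125] = 2×10.9375 in, A_gv = 8.2031, A_nv = 2×(10.9375 − 3.5×1)×0.375 = 5.5781 in²; tension across gage: (2.875 − 1×1)×0.375 = 0.70313 in². R_n = min(0.6×58×5.5781, 0.6×36×8.2031) + 1.0×58×0.70313 = min(194.12, 177.19) + 40.782 = 217.97 kips. φR_n = 0.75 × 217.97 = 163.5 kips.
Tension yield (gross): A_g = 8.3125×0.375 = 3.1172 in². φR_n = 0.90 × 36 × 3.1172 = 101.0 kips.
Governing: min(303.1, 248.4, 163.5, 101.0) = 101.0 kips → gross-section yield.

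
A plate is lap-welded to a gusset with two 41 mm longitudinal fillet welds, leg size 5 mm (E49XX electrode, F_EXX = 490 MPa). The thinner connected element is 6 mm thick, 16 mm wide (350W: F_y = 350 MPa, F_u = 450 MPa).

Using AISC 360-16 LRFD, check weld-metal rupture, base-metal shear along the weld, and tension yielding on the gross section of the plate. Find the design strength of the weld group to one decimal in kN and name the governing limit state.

Weld metal: throat = 0.707×5 = 3.535 mm, L = 2×41 = 82 mm. φR_n = 0.75 × 0.6 × 490 × 3.535 × 82 = 63.9 kN.
Base metal shear (6 mm plate): yield φR_n = 1.0×0.6×350×6×82 = 103.3 kN; rupture φR_n = 0.75×0.6×450×6×82 = 99.6 kN; take 99.6 kN (rupture).
Tension yield (gross): A_g = 16×6 = 96 mm². φR_n = 0.90 × 350 × 96 = 30.2 kN.
Governing: min(63.9, 99.6, 30.2) = 30.2 kN → gross-section yield.

30.2 kN (gross-section yield governs)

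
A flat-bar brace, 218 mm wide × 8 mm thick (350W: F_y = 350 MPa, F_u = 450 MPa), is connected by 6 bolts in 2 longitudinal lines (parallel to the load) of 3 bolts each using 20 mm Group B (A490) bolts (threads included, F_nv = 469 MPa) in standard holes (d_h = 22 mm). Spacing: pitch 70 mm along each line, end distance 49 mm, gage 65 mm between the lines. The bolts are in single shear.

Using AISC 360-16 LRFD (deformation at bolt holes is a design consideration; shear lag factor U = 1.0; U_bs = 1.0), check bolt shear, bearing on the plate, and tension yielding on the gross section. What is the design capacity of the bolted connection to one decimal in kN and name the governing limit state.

549.4 kN (gross-section yield governs)

Bolt shear: A_b = π(20)²/4 = 314.16 mm². φR_n = 0.75 × 469 × 314.16 × 6 × 1 = 663.0 kN.
Bearing (8 mm plate, F_u = 450 MPa): end bolts L_c = 49 − 22/2 = 38, R_n = min(1.2×38×8×450, 2.4×20×8×450) = 164.16 kN/bolt; interior L_c = 70 − 22 = 48, R_n = 172.8 kN/bolt. φR_n = 0.75 × (2×164.16 + 4×172.8) = 764.6 kN.
Tension yield (gross): A_g = 218×8 = 1744 mm². φR_n = 0.90 × 350 × 1744 = 549.4 kN.
Governing: min(663.0, 764.6, 549.4) = 549.4 kN → gross-section yield.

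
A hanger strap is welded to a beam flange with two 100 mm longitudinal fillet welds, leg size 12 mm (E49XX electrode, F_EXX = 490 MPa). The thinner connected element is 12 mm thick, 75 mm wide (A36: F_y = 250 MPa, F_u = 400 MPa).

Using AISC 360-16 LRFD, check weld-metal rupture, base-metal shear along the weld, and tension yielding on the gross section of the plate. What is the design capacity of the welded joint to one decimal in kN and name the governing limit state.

202.5 kN (gross-section yield governs)

Weld metal: throat = 0.707×12 = 8.484 mm, L = 2×100 = 200 mm. φR_n = 0.75 × 0.6 × 490 × 8.484 × 200 = 374.1 kN.
Base metal shear (12 mm plate): yield φR_n = 1.0×0.6×250×12×200 = 360.0 kN; rupture φR_n = 0.75×0.6×400×12×200 = 432.0 kN; take 360.0 kN (yield).
Tension yield (gross): A_g = 75×12 = 900 mm². φR_n = 0.90 × 250 × 900 = 202.5 kN.
Governing: min(374.1, 360.0, 202.5) = 202.5 kN → gross-section yield.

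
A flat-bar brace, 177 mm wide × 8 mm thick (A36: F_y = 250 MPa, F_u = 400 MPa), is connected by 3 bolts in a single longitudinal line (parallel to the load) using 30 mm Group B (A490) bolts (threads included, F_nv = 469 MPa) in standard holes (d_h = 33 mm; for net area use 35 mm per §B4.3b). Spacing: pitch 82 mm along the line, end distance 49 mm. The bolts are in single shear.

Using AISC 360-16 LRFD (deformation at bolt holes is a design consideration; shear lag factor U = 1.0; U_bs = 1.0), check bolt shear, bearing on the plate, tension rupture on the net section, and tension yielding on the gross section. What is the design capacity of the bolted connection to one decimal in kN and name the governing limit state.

Bolt shear: A_b = π(30)²/4 = 706.86 mm². φR_n = 0.75 × 469 × 706.86 × 3 × 1 = 745.9 kN.
Bearing (8 mm plate, F_u = 400 MPa): end bolts L_c = 49 − 33/2 = 32.5, R_n = min(1.2×32.5×8×400, 2.4×30×8×400) = 124.8 kN/bolt; interior L_c = 82 − 33 = 49, R_n = 188.16 kN/bolt. φR_n = 0.75 × (1×124.8 + 2×188.16) = 375.8 kN.
Tension rupture (net): A_n = (177 − 1×35)×8 = 1136 mm² (U = 1.0, A_e = A_n). φR_n = 0.75 × 400 × 1136 = 340.8 kN.
Tension yield (gross): A_g = 177×8 = 1416 mm². φR_n = 0.90 × 250 × 1416 = 318.6 kN.
Governing: min(745.9, 375.8, 340.8, 318.6) = 318.6 kN → gross-section yield.

318.6 kN (gross-section yield governs)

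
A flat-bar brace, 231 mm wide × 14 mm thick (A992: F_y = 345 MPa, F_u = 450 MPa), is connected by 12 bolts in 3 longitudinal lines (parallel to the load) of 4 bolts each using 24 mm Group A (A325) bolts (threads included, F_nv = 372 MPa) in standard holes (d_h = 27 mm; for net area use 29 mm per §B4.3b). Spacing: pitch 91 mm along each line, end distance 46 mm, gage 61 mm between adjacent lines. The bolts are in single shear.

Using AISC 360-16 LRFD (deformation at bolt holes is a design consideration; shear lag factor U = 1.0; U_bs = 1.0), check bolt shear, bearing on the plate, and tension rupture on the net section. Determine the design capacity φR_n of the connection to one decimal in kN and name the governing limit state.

680.4 kN (net-section rupture governs)

Bolt shear: A_b = π(24)²/4 = 452.39 mm². φR_n = 0.75 × 372 × 452.39 × 12 × 1 = 1514.6 kN.
Bearing (14 mm plate, F_u = 450 MPa): end bolts L_c = 46 − 27/2 = 32.5, R_n = min(1.2×32.5×14×450, 2.4×24×14×450) = 245.7 kN/bolt; interior L_c = 91 − 27 = 64, R_n = 362.88 kN/bolt. φR_n = 0.75 × (3×245.7 + 9×362.88) = 3002.3 kN.
Tension rupture (net): A_n = (231 − 3×29)×14 = 2016 mm² (U = 1.0, A_e = A_n). φR_n = 0.75 × 450 × 2016 = 680.4 kN.
Governing: min(1514.6, 3002.3, 680.4) = 680.4 kN → net-section rupture.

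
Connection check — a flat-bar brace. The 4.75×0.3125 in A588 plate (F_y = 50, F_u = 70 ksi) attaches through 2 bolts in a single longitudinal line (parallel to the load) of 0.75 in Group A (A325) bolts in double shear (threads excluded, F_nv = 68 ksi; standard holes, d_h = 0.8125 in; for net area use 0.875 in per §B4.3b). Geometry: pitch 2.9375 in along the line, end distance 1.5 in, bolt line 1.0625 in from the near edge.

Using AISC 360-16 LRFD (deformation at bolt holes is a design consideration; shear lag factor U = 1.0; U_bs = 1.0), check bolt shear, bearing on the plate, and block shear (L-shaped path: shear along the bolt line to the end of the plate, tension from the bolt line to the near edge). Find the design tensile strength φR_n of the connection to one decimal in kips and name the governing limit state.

41.0 kips (block shear governs)

Bolt shear: A_b = π(0.75)²/4 = 0.44179 in². φR_n = 0.75 × 68 × 0.44179 × 2 × 2 = 90.1 kips.
Bearing (0.3125 in plate, F_u = 70 ksi): end bolts L_c = 1.5 − 0.8125/2 = 1.09375, R_n = min(1.2×1.09375×0.3125×70, 2.4×0.75×0.3125×70) = 28.711 kips/bolt; interior L_c = 2.9375 − 0.8125 = 2.125, R_n = 39.375 kips/bolt. φR_n = 0.75 × (1×28.711 + 1×39.375) = 51.1 kips.
Block shear: shear path 1×[1.5+1×2.9375] = 1×4.4375 in, A_gv = 1.3867, A_nv = 1×(4.4375 − 1.5×0.875)×0.3125 = 0.97656 in²; tension to near edge: (1.0625 − 0.5×0.875)×0.3125 = 0.19531 in². R_n = min(0.6×70×0.97656, 0.6×50×1.3867) + 1.0×70×0.19531 = min(41.016, 41.601) + 13.672 = 54.688 kips. φR_n = 0.75 × 54.688 = 41.0 kips.
Governing: min(90.1, 51.1, 41.0) = 41.0 kips → block shear.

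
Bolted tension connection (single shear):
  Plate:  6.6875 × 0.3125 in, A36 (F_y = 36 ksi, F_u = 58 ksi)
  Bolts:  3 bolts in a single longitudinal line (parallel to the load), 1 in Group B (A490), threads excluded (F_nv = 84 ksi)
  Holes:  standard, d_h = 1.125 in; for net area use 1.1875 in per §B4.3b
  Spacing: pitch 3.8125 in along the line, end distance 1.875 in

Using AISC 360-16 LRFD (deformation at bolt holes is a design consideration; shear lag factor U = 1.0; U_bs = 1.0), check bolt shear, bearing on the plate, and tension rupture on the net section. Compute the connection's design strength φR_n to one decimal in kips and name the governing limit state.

74.8 kips (net-section rupture governs)

Bolt shear: A_b = π(1)²/4 = 0.7854 in². φR_n = 0.75 × 84 × 0.7854 × 3 × 1 = 148.4 kips.
Bearing (0.3125 in plate, F_u = 58 ksi): end bolts L_c = 1.875 − 1.125/2 = 1.3125, R_n = min(1.2×1.3125×0.3125×58, 2.4×1×0.3125×58) = 28.547 kips/bolt; interior L_c = 3.8125 − 1.125 = 2.6875, R_n = 43.5 kips/bolt. φR_n = 0.75 × (1×28.547 + 2×43.5) = 86.7 kips.
Tension rupture (net): A_n = (6.6875 − 1×1.1875)×0.3125 = 1.7188 in² (U = 1.0, A_e = A_n). φR_n = 0.75 × 58 × 1.7188 = 74.8 kips.
Governing: min(148.4, 86.7, 74.8) = 74.8 kips → net-section rupture.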